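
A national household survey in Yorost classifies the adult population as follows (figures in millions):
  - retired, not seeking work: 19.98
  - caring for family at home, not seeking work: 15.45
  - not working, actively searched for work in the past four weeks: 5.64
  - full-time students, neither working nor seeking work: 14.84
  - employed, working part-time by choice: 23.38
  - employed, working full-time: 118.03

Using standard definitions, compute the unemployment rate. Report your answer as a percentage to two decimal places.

Unemployment rate ≈ 3.84%.

Employed = 23.38 + 118.03 = 141.41 million.
Unemployed = 5.64 million.
Labor force = 141.41 + 5.64 = 147.05 million.
Unemployment rate = 5.64 / 147.05 = 3.84%.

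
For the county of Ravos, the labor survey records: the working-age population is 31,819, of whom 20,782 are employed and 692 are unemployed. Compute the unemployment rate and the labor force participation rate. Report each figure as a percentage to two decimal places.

Labor force = employed + unemployed = 20,782 + 692 = 21,474.
Unemployment rate = 692 / 21,474 = 3.22%.
Labor force participation rate = 21,474 / 31,819 = 67.49%.

Unemployment rate ≈ 3.22%; labor force participation rate ≈ 67.49%.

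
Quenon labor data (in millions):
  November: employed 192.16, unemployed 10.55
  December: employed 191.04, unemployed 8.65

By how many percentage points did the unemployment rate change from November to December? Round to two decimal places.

November: labor force = 192.16 + 10.55 = 202.71; u = 10.55/202.71 = 5.20%.
December: labor force = 191.04 + 8.65 = 199.69; u = 8.65/199.69 = 4.33%.
Change = 4.33% − 5.20% = −0.87 pp.

The unemployment rate changed by −0.87 percentage points.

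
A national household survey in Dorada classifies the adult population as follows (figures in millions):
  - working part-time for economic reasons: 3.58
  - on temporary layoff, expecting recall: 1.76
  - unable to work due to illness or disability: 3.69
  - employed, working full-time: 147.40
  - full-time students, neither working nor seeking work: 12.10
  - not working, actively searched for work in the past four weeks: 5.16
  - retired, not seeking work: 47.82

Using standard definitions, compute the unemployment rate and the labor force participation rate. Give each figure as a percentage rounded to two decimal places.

Unemployment rate ≈ 4.38%; labor force participation rate ≈ 71.28%.

Employed = 3.58 + 147.40 = 150.98 million (anyone who worked, including part-time for economic reasons, counts as employed).
Unemployed = 1.76 + 5.16 = 6.92 million (jobless and actively searching, or on temporary layoff).
Labor force = 150.98 + 6.92 = 157.90 million.
Not in labor force = 3.69 + 12.10 + 47.82 = 63.61 million (those not working and not actively searching are outside the labor force).
Civilian working-age population = 157.90 + 63.61 = 221.51 million.
Unemployment rate = 6.92 / 157.90 = 4.38%.
Labor force participation rate = 157.90 / 221.51 = 71.28%.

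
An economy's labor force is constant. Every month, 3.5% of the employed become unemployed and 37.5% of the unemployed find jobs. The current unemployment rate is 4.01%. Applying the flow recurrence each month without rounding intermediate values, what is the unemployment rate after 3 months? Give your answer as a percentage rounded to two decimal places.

With a fixed labor force, u_{t+1} = u_t + s·(1−u_t) − f·u_t = u_t·(1−s−f) + s.
Here 1−s−f = 0.590 and s = 0.035.
u_1 = 0.040100 × 0.590 + 0.035 = 0.058659.
u_2 = 0.058659 × 0.590 + 0.035 = 0.069609.
u_3 = 0.069609 × 0.590 + 0.035 = 0.076069.

Unemployment rate after three months ≈ 7.61%.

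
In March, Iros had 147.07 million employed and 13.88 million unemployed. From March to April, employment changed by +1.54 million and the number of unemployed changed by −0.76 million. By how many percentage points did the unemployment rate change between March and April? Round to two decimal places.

March: labor force = 147.07 + 13.88 = 160.95; u = 13.88/160.95 = 8.62%.
April: labor force = 148.61 + 13.12 = 161.73; u = 13.12/161.73 = 8.11%.
Change = 8.11% − 8.62% = −0.51 pp.

The unemployment rate changed by −0.51 percentage points.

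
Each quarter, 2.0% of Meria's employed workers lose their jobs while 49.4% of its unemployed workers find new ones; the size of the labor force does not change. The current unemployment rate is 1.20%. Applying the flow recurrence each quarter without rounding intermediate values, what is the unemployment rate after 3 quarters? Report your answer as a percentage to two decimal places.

Unemployment rate after three quarters ≈ 3.58%.

With a fixed labor force, u_{t+1} = u_t + s·(1−u_t) − f·u_t = u_t·(1−s−f) + s.
Here 1−s−f = 0.486 and s = 0.020.
u_1 = 0.012000 × 0.486 + 0.020 = 0.025832.
u_2 = 0.025832 × 0.486 + 0.020 = 0.032554.
u_3 = 0.032554 × 0.486 + 0.020 = 0.035821.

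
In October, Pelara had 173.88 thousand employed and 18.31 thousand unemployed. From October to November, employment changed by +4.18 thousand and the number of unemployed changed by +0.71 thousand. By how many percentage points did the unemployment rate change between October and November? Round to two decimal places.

The unemployment rate changed by +0.12 percentage points.

October: labor force = 173.88 + 18.31 = 192.19; u = 18.31/192.19 = 9.53%.
November: labor force = 178.06 + 19.02 = 197.08; u = 19.02/197.08 = 9.65%.
Change = 9.65% − 9.53% = +0.12 pp.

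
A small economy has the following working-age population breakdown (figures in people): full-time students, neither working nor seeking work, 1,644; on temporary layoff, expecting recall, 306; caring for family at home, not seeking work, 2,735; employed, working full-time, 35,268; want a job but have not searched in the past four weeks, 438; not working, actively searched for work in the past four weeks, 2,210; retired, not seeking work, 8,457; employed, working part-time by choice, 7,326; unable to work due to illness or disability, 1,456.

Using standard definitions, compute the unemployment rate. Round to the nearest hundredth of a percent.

Employed = 35,268 + 7,326 = 42,594.
Unemployed = 306 + 2,210 = 2,516 (jobless and actively searching, or on temporary layoff).
Labor force = 42,594 + 2,516 = 45,110.
Unemployment rate = 2,516 / 45,110 = 5.58%.

Unemployment rate ≈ 5.58%.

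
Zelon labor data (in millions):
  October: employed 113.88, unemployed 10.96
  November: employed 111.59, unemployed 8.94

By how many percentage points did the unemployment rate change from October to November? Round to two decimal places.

The unemployment rate changed by −1.36 percentage points.

October: labor force = 113.88 + 10.96 = 124.84; u = 10.96/124.84 = 8.78%.
November: labor force = 111.59 + 8.94 = 120.53; u = 8.94/120.53 = 7.42%.
Change = 7.42% − 8.78% = −1.36 pp.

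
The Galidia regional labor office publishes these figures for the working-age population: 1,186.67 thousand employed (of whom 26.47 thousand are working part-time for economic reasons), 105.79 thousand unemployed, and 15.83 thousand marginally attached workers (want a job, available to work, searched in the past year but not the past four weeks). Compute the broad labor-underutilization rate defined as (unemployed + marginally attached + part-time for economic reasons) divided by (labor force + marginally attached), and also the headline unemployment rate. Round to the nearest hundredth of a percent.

Broad underutilization rate ≈ 11.32%; headline unemployment rate ≈ 8.19%.

Labor force = 1,186.67 + 105.79 = 1,292.46 thousand.
Numerator = 105.79 + 15.83 + 26.47 = 148.09 thousand.
Denominator = 1,292.46 + 15.83 = 1,308.29 thousand.
Broad rate = 148.09 / 1,308.29 = 11.32%.
Headline unemployment rate = 105.79 / 1,292.46 = 8.19%.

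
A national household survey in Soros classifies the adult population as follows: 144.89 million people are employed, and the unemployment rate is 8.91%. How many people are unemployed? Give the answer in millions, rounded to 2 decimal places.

Let U be the number unemployed. The labor force is E + U, and U/(E+U) = 0.0891.
So U = 0.0891 × 144.89 / (1 − 0.0891) = 12.9097 / 0.9109 ≈ 14.17 million.

About 14.17 million are unemployed.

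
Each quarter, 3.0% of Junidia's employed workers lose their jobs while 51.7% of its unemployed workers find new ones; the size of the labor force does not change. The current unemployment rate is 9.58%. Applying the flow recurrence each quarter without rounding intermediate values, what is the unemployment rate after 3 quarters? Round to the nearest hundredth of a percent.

Unemployment rate after three quarters ≈ 5.87%.

With a fixed labor force, u_{t+1} = u_t + s·(1−u_t) − f·u_t = u_t·(1−s−f) + s.
Here 1−s−f = 0.453 and s = 0.030.
u_1 = 0.095800 × 0.453 + 0.030 = 0.073397.
u_2 = 0.073397 × 0.453 + 0.030 = 0.063249.
u_3 = 0.063249 × 0.453 + 0.030 = 0.058652.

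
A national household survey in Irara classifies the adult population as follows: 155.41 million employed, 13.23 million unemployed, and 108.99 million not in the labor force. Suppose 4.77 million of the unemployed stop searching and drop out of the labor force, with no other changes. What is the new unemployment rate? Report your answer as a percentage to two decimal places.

New unemployment rate ≈ 5.16%.

Initially, labor force = 155.41 + 13.23 = 168.64 million, so u = 13.23/168.64 = 7.85%.
After the change, unemployed and labor force both fall by 4.77 → E = 155.41, U = 8.46, labor force = 163.87 million.
New unemployment rate = 8.46 / 163.87 = 5.16%.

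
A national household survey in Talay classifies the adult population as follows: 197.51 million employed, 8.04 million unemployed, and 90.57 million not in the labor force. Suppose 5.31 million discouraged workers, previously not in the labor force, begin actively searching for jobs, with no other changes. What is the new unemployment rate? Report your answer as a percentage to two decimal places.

New unemployment rate ≈ 6.33%.

Initially, labor force = 197.51 + 8.04 = 205.55 million, so u = 8.04/205.55 = 3.91%.
After the change, unemployed and labor force both rise by 5.31 → E = 197.51, U = 13.35, labor force = 210.86 million.
New unemployment rate = 13.35 / 210.86 = 6.33%.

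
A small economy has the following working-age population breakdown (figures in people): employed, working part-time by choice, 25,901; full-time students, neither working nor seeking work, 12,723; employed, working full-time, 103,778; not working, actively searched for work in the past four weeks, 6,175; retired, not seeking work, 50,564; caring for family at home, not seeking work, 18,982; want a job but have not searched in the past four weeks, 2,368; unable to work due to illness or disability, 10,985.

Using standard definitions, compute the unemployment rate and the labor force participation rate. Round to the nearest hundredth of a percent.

Unemployment rate ≈ 4.55%; labor force participation rate ≈ 58.69%.

Employed = 25,901 + 103,778 = 129,679.
Unemployed = 6,175.
Labor force = 129,679 + 6,175 = 135,854.
Not in labor force = 12,723 + 50,564 + 18,982 + 2,368 + 10,985 = 95,622 (those not working and not actively searching are outside the labor force — including those who want a job but have given up searching).
Civilian working-age population = 135,854 + 95,622 = 231,476.
Unemployment rate = 6,175 / 135,854 = 4.55%.
Labor force participation rate = 135,854 / 231,476 = 58.69%.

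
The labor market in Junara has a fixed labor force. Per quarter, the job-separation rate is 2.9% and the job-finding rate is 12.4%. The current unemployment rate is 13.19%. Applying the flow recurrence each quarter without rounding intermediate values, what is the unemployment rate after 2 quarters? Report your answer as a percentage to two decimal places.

With a fixed labor force, u_{t+1} = u_t + s·(1−u_t) − f·u_t = u_t·(1−s−f) + s.
Here 1−s−f = 0.847 and s = 0.029.
u_1 = 0.131900 × 0.847 + 0.029 = 0.140719.
u_2 = 0.140719 × 0.847 + 0.029 = 0.148189.

Unemployment rate after two quarters ≈ 14.82%.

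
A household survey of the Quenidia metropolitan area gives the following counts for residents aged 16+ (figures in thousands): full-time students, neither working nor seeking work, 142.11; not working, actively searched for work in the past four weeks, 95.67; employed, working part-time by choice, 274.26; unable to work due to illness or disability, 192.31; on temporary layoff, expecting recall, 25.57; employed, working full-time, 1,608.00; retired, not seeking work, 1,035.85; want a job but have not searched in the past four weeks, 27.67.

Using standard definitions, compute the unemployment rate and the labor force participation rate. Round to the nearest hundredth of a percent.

Employed = 274.26 + 1,608.00 = 1,882.26 thousand.
Unemployed = 95.67 + 25.57 = 121.24 thousand (jobless and actively searching, or on temporary layoff).
Labor force = 1,882.26 + 121.24 = 2,003.50 thousand.
Not in labor force = 142.11 + 192.31 + 1,035.85 + 27.67 = 1,397.94 thousand (those not working and not actively searching are outside the labor force — including those who want a job but have given up searching).
Civilian working-age population = 2,003.50 + 1,397.94 = 3,401.44 thousand.
Unemployment rate = 121.24 / 2,003.50 = 6.05%.
Labor force participation rate = 2,003.50 / 3,401.44 = 58.90%.

Unemployment rate ≈ 6.05%; labor force participation rate ≈ 58.90%.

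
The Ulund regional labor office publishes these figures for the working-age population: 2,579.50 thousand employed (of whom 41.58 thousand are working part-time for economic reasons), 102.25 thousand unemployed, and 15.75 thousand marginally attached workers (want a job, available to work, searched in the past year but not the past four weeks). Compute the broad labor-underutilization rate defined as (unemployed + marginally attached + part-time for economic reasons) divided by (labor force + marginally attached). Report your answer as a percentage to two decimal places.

Broad underutilization rate ≈ 5.92%.

Labor force = 2,579.50 + 102.25 = 2,681.75 thousand.
Numerator = 102.25 + 15.75 + 41.58 = 159.58 thousand.
Denominator = 2,681.75 + 15.75 = 2,697.50 thousand.
Broad rate = 159.58 / 2,697.50 = 5.92%.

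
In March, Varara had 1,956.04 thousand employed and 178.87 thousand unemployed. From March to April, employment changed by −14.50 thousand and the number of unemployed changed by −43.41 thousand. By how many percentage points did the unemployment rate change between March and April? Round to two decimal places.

The unemployment rate changed by −1.86 percentage points.

March: labor force = 1,956.04 + 178.87 = 2,134.91; u = 178.87/2,134.91 = 8.38%.
April: labor force = 1,941.54 + 135.46 = 2,077.00; u = 135.46/2,077.00 = 6.52%.
Change = 6.52% − 8.38% = −1.86 pp.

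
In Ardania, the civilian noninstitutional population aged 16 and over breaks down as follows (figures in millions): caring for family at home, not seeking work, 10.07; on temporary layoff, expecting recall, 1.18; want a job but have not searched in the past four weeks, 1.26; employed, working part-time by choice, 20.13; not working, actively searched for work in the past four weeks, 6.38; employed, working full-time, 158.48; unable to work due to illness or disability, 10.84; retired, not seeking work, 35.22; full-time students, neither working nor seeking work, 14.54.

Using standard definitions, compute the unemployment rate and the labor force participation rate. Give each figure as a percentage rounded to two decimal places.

Employed = 20.13 + 158.48 = 178.61 million.
Unemployed = 1.18 + 6.38 = 7.56 million (jobless and actively searching, or on temporary layoff).
Labor force = 178.61 + 7.56 = 186.17 million.
Not in labor force = 10.07 + 1.26 + 10.84 + 35.22 + 14.54 = 71.93 million (those not working and not actively searching are outside the labor force — including those who want a job but have given up searching).
Civilian working-age population = 186.17 + 71.93 = 258.10 million.
Unemployment rate = 7.56 / 186.17 = 4.06%.
Labor force participation rate = 186.17 / 258.10 = 72.13%.

Unemployment rate ≈ 4.06%; labor force participation rate ≈ 72.13%.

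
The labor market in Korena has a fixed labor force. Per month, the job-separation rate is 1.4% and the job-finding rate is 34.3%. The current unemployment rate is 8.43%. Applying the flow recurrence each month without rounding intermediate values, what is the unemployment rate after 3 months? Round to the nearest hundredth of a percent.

With a fixed labor force, u_{t+1} = u_t + s·(1−u_t) − f·u_t = u_t·(1−s−f) + s.
Here 1−s−f = 0.643 and s = 0.014.
u_1 = 0.084300 × 0.643 + 0.014 = 0.068205.
u_2 = 0.068205 × 0.643 + 0.014 = 0.057856.
u_3 = 0.057856 × 0.643 + 0.014 = 0.051201.

Unemployment rate after three months ≈ 5.12%.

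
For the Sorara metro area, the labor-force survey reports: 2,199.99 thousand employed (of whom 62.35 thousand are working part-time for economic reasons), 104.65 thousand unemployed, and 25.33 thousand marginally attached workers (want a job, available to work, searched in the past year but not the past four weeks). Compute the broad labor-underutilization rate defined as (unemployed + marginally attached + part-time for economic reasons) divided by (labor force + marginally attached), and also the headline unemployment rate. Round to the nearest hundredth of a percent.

Labor force = 2,199.99 + 104.65 = 2,304.64 thousand.
Numerator = 104.65 + 25.33 + 62.35 = 192.33 thousand.
Denominator = 2,304.64 + 25.33 = 2,329.97 thousand.
Broad rate = 192.33 / 2,329.97 = 8.25%.
Headline unemployment rate = 104.65 / 2,304.64 = 4.54%.

Broad underutilization rate ≈ 8.25%; headline unemployment rate ≈ 4.54%.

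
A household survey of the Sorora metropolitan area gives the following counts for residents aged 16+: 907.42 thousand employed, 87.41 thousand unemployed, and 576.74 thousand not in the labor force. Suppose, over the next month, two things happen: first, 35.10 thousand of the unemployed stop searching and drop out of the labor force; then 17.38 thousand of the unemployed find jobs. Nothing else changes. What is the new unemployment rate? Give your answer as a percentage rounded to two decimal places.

New unemployment rate ≈ 3.64%.

Initially, labor force = 907.42 + 87.41 = 994.83 thousand, so u = 87.41/994.83 = 8.79%.
After the first change, unemployed and labor force both fall by 35.10 → E = 907.42, U = 52.31, labor force = 959.73 thousand.
After the second change, unemployed falls and employed rises by 17.38; labor force unchanged → E = 924.80, U = 34.93, labor force = 959.73 thousand.
New unemployment rate = 34.93 / 959.73 = 3.64%.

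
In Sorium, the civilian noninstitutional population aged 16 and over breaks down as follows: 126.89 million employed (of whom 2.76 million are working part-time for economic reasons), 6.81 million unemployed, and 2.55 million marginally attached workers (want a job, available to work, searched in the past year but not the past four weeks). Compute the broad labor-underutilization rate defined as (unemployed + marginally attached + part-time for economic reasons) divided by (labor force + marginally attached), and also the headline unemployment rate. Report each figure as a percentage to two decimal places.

Labor force = 126.89 + 6.81 = 133.70 million.
Numerator = 6.81 + 2.55 + 2.76 = 12.12 million.
Denominator = 133.70 + 2.55 = 136.25 million.
Broad rate = 12.12 / 136.25 = 8.90%.
Headline unemployment rate = 6.81 / 133.70 = 5.09%.

Broad underutilization rate ≈ 8.90%; headline unemployment rate ≈ 5.09%.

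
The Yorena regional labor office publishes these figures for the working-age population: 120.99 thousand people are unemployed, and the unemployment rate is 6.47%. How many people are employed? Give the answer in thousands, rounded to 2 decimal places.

About 1,749.03 thousand are employed.

Labor force = U / u = 120.99 / 0.0647 ≈ 1,870.02 thousand.
Employed = labor force − unemployed = 1,870.02 − 120.99 = 1,749.03 thousand.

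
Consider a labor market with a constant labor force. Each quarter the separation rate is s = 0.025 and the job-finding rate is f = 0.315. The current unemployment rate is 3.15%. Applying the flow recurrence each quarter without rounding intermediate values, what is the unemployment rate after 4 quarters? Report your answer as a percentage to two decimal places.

With a fixed labor force, u_{t+1} = u_t + s·(1−u_t) − f·u_t = u_t·(1−s−f) + s.
Here 1−s−f = 0.660 and s = 0.025.
u_1 = 0.031500 × 0.660 + 0.025 = 0.045790.
u_2 = 0.045790 × 0.660 + 0.025 = 0.055221.
u_3 = 0.055221 × 0.660 + 0.025 = 0.061446.
u_4 = 0.061446 × 0.660 + 0.025 = 0.065554.

Unemployment rate after four quarters ≈ 6.56%.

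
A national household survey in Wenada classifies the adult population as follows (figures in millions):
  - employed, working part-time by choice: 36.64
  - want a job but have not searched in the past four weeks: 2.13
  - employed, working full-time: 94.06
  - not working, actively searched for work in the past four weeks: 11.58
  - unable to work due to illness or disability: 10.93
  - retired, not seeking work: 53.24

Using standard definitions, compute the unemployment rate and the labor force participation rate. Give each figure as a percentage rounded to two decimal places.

Unemployment rate ≈ 8.14%; labor force participation rate ≈ 68.21%.

Employed = 36.64 + 94.06 = 130.70 million.
Unemployed = 11.58 million.
Labor force = 130.70 + 11.58 = 142.28 million.
Not in labor force = 2.13 + 10.93 + 53.24 = 66.30 million (those not working and not actively searching are outside the labor force — including those who want a job but have given up searching).
Civilian working-age population = 142.28 + 66.30 = 208.58 million.
Unemployment rate = 11.58 / 142.28 = 8.14%.
Labor force participation rate = 142.28 / 208.58 = 68.21%.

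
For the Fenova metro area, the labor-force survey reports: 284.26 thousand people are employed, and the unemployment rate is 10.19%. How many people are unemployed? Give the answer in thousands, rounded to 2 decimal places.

Let U be the number unemployed. The labor force is E + U, and U/(E+U) = 0.1019.
So U = 0.1019 × 284.26 / (1 − 0.1019) = 28.9661 / 0.8981 ≈ 32.25 thousand.

About 32.25 thousand are unemployed.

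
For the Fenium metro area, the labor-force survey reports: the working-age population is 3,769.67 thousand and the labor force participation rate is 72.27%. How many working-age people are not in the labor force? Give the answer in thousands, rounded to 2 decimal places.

Share not in the labor force = 1 − 0.7227 = 0.2773.
Not in labor force = 0.2773 × 3,769.67 ≈ 1,045.33 thousand.

About 1,045.33 thousand are not in the labor force.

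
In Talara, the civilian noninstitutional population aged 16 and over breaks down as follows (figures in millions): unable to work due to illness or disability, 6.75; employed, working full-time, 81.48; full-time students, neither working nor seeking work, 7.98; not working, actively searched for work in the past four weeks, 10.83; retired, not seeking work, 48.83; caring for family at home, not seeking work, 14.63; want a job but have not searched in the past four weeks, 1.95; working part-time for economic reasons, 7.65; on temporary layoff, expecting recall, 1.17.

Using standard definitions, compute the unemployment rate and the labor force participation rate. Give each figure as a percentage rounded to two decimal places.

Unemployment rate ≈ 11.87%; labor force participation rate ≈ 55.79%.

Employed = 81.48 + 7.65 = 89.13 million (anyone who worked, including part-time for economic reasons, counts as employed).
Unemployed = 10.83 + 1.17 = 12.00 million (jobless and actively searching, or on temporary layoff).
Labor force = 89.13 + 12.00 = 101.13 million.
Not in labor force = 6.75 + 7.98 + 48.83 + 14.63 + 1.95 = 80.14 million (those not working and not actively searching are outside the labor force — including those who want a job but have given up searching).
Civilian working-age population = 101.13 + 80.14 = 181.27 million.
Unemployment rate = 12.00 / 101.13 = 11.87%.
Labor force participation rate = 101.13 / 181.27 = 55.79%.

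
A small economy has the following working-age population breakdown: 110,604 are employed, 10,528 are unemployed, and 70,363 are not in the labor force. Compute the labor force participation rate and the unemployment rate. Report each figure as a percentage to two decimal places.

Labor force participation rate ≈ 63.26%; unemployment rate ≈ 8.69%.

Labor force = employed + unemployed = 110,604 + 10,528 = 121,132.
Working-age population = 121,132 + 70,363 = 191,495.
Unemployment rate = 10,528 / 121,132 = 8.69%.
Labor force participation rate = 121,132 / 191,495 = 63.26%.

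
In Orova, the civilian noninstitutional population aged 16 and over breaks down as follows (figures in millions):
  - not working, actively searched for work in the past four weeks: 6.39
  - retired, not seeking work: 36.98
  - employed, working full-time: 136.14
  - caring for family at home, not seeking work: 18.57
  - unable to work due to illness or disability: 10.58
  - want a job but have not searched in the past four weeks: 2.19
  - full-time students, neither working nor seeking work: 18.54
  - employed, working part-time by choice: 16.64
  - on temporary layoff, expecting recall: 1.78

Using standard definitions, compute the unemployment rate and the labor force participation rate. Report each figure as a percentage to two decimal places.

Employed = 136.14 + 16.64 = 152.78 million.
Unemployed = 6.39 + 1.78 = 8.17 million (jobless and actively searching, or on temporary layoff).
Labor force = 152.78 + 8.17 = 160.95 million.
Not in labor force = 36.98 + 18.57 + 10.58 + 2.19 + 18.54 = 86.86 million (those not working and not actively searching are outside the labor force — including those who want a job but have given up searching).
Civilian working-age population = 160.95 + 86.86 = 247.81 million.
Unemployment rate = 8.17 / 160.95 = 5.08%.
Labor force participation rate = 160.95 / 247.81 = 64.95%.

Unemployment rate ≈ 5.08%; labor force participation rate ≈ 64.95%.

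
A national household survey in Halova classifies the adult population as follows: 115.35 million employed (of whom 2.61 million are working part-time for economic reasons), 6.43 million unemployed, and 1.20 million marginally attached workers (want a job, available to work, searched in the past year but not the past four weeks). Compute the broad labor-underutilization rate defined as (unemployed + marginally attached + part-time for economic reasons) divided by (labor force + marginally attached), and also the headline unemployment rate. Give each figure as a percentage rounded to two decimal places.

Labor force = 115.35 + 6.43 = 121.78 million.
Numerator = 6.43 + 1.20 + 2.61 = 10.24 million.
Denominator = 121.78 + 1.20 = 122.98 million.
Broad rate = 10.24 / 122.98 = 8.33%.
Headline unemployment rate = 6.43 / 121.78 = 5.28%.

Broad underutilization rate ≈ 8.33%; headline unemployment rate ≈ 5.28%.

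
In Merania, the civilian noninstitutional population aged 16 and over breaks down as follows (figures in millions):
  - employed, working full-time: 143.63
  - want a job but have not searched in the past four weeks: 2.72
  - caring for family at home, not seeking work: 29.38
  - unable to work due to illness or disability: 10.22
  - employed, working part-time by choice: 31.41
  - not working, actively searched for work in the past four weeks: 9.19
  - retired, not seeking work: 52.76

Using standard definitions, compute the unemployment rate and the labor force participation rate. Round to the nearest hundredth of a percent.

Unemployment rate ≈ 4.99%; labor force participation rate ≈ 65.96%.

Employed = 143.63 + 31.41 = 175.04 million.
Unemployed = 9.19 million.
Labor force = 175.04 + 9.19 = 184.23 million.
Not in labor force = 2.72 + 29.38 + 10.22 + 52.76 = 95.08 million (those not working and not actively searching are outside the labor force — including those who want a job but have given up searching).
Civilian working-age population = 184.23 + 95.08 = 279.31 million.
Unemployment rate = 9.19 / 184.23 = 4.99%.
Labor force participation rate = 184.23 / 279.31 = 65.96%.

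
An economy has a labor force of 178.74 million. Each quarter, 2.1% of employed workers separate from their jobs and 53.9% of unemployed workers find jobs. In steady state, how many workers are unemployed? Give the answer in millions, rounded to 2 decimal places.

Steady-state unemployment rate u* = s/(s+f) = 2.1/(2.1+53.9) = 0.037500.
Unemployed = u* × labor force = 0.037500 × 178.74 ≈ 6.70 million.

About 6.70 million are unemployed in steady state.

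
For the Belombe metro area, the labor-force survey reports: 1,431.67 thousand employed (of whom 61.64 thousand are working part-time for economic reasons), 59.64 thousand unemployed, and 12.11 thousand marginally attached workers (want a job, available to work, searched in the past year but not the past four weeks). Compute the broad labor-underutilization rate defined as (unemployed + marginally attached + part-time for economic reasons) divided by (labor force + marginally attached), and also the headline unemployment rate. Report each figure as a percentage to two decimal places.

Broad underutilization rate ≈ 8.87%; headline unemployment rate ≈ 4.00%.

Labor force = 1,431.67 + 59.64 = 1,491.31 thousand.
Numerator = 59.64 + 12.11 + 61.64 = 133.39 thousand.
Denominator = 1,491.31 + 12.11 = 1,503.42 thousand.
Broad rate = 133.39 / 1,503.42 = 8.87%.
Headline unemployment rate = 59.64 / 1,491.31 = 4.00%.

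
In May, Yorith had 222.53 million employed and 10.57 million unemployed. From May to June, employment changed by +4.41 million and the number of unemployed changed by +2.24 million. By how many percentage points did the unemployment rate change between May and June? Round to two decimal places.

The unemployment rate changed by +0.81 percentage points.

May: labor force = 222.53 + 10.57 = 233.10; u = 10.57/233.10 = 4.53%.
June: labor force = 226.94 + 12.81 = 239.75; u = 12.81/239.75 = 5.34%.
Change = 5.34% − 4.53% = +0.81 pp.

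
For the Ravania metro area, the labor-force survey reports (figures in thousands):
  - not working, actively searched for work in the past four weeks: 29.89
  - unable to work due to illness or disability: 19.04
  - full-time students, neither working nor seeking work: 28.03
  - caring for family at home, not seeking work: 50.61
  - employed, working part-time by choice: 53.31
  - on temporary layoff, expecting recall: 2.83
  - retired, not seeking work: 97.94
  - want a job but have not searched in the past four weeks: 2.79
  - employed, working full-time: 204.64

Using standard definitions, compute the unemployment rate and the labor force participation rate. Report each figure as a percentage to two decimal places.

Employed = 53.31 + 204.64 = 257.95 thousand.
Unemployed = 29.89 + 2.83 = 32.72 thousand (jobless and actively searching, or on temporary layoff).
Labor force = 257.95 + 32.72 = 290.67 thousand.
Not in labor force = 19.04 + 28.03 + 50.61 + 97.94 + 2.79 = 198.41 thousand (those not working and not actively searching are outside the labor force — including those who want a job but have given up searching).
Civilian working-age population = 290.67 + 198.41 = 489.08 thousand.
Unemployment rate = 32.72 / 290.67 = 11.26%.
Labor force participation rate = 290.67 / 489.08 = 59.43%.

Unemployment rate ≈ 11.26%; labor force participation rate ≈ 59.43%.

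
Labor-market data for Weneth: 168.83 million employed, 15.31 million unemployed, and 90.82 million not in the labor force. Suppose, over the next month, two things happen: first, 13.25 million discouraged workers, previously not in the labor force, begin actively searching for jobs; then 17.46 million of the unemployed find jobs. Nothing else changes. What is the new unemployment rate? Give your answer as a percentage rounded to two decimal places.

New unemployment rate ≈ 5.62%.

Initially, labor force = 168.83 + 15.31 = 184.14 million, so u = 15.31/184.14 = 8.31%.
After the first change, unemployed and labor force both rise by 13.25 → E = 168.83, U = 28.56, labor force = 197.39 million.
After the second change, unemployed falls and employed rises by 17.46; labor force unchanged → E = 186.29, U = 11.10, labor force = 197.39 million.
New unemployment rate = 11.10 / 197.39 = 5.62%.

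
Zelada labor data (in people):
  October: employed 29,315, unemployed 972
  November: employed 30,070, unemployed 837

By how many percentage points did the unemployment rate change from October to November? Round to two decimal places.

The unemployment rate changed by −0.50 percentage points.

October: labor force = 29,315 + 972 = 30,287; u = 972/30,287 = 3.21%.
November: labor force = 30,070 + 837 = 30,907; u = 837/30,907 = 2.71%.
Change = 2.71% − 3.21% = −0.50 pp.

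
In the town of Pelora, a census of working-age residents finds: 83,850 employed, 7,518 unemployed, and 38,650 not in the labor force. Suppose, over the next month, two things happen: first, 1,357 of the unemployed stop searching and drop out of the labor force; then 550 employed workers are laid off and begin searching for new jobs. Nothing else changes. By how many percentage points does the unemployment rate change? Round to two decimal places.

The unemployment rate changes by −0.77 percentage points.

Initially, labor force = 83,850 + 7,518 = 91,368, so u = 7,518/91,368 = 8.23%.
After the first change, unemployed and labor force both fall by 1,357 → E = 83,850, U = 6,161, labor force = 90,011.
After the second change, employed falls and unemployed rises by 550; labor force unchanged → E = 83,300, U = 6,711, labor force = 90,011.
New unemployment rate = 6,711 / 90,011 = 7.46%.
Change = 7.46% − 8.23% = −0.77 percentage points.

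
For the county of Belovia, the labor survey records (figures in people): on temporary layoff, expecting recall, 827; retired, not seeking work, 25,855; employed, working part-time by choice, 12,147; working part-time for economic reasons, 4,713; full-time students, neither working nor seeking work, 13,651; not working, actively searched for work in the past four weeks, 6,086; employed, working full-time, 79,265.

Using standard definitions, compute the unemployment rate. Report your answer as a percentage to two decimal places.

Employed = 12,147 + 4,713 + 79,265 = 96,125 (anyone who worked, including part-time for economic reasons, counts as employed).
Unemployed = 827 + 6,086 = 6,913 (jobless and actively searching, or on temporary layoff).
Labor force = 96,125 + 6,913 = 103,038.
Unemployment rate = 6,913 / 103,038 = 6.71%.

Unemployment rate ≈ 6.71%.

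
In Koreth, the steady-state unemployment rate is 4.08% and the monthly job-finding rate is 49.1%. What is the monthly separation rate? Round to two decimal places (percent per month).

From u* = s/(s+f): s = u·f/(1−u).
s = 0.0408 × 49.1 / (1 − 0.0408) = 2.0033 / 0.9592 ≈ 2.09% per month.

Separation rate ≈ 2.09% per month.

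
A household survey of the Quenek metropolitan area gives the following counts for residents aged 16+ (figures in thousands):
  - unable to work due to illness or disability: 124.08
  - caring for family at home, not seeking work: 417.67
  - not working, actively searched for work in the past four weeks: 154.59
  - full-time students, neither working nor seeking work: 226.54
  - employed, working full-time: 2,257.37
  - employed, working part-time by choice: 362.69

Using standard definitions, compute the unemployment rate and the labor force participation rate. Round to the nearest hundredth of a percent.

Unemployment rate ≈ 5.57%; labor force participation rate ≈ 78.31%.

Employed = 2,257.37 + 362.69 = 2,620.06 thousand.
Unemployed = 154.59 thousand.
Labor force = 2,620.06 + 154.59 = 2,774.65 thousand.
Not in labor force = 124.08 + 417.67 + 226.54 = 768.29 thousand (those not working and not actively searching are outside the labor force).
Civilian working-age population = 2,774.65 + 768.29 = 3,542.94 thousand.
Unemployment rate = 154.59 / 2,774.65 = 5.57%.
Labor force participation rate = 2,774.65 / 3,542.94 = 78.31%.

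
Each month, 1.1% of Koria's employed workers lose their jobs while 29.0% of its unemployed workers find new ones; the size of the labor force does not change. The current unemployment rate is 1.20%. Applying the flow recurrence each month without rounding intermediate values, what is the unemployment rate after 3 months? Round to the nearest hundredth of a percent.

Unemployment rate after three months ≈ 2.82%.

With a fixed labor force, u_{t+1} = u_t + s·(1−u_t) − f·u_t = u_t·(1−s−f) + s.
Here 1−s−f = 0.699 and s = 0.011.
u_1 = 0.012000 × 0.699 + 0.011 = 0.019388.
u_2 = 0.019388 × 0.699 + 0.011 = 0.024552.
u_3 = 0.024552 × 0.699 + 0.011 = 0.028162.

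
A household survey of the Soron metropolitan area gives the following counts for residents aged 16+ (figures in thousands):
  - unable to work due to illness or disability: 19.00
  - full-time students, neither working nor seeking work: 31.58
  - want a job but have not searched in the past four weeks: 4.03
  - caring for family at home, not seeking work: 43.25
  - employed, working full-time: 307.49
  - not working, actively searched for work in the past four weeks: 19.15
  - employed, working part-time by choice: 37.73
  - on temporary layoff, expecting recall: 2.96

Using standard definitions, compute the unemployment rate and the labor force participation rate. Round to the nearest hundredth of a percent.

Employed = 307.49 + 37.73 = 345.22 thousand.
Unemployed = 19.15 + 2.96 = 22.11 thousand (jobless and actively searching, or on temporary layoff).
Labor force = 345.22 + 22.11 = 367.33 thousand.
Not in labor force = 19.00 + 31.58 + 4.03 + 43.25 = 97.86 thousand (those not working and not actively searching are outside the labor force — including those who want a job but have given up searching).
Civilian working-age population = 367.33 + 97.86 = 465.19 thousand.
Unemployment rate = 22.11 / 367.33 = 6.02%.
Labor force participation rate = 367.33 / 465.19 = 78.96%.

Unemployment rate ≈ 6.02%; labor force participation rate ≈ 78.96%.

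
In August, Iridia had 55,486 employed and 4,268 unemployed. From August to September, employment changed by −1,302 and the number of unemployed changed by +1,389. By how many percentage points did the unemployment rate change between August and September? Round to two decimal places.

August: labor force = 55,486 + 4,268 = 59,754; u = 4,268/59,754 = 7.14%.
September: labor force = 54,184 + 5,657 = 59,841; u = 5,657/59,841 = 9.45%.
Change = 9.45% − 7.14% = +2.31 pp.

The unemployment rate changed by +2.31 percentage points.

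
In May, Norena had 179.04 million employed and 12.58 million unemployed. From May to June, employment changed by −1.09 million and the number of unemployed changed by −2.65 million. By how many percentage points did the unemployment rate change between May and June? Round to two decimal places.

The unemployment rate changed by −1.28 percentage points.

May: labor force = 179.04 + 12.58 = 191.62; u = 12.58/191.62 = 6.57%.
June: labor force = 177.95 + 9.93 = 187.88; u = 9.93/187.88 = 5.29%.
Change = 5.29% − 6.57% = −1.28 pp.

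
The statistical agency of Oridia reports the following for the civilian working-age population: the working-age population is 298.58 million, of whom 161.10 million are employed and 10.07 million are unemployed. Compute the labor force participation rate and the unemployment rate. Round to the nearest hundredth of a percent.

Labor force = employed + unemployed = 161.10 + 10.07 = 171.17 million.
Unemployment rate = 10.07 / 171.17 = 5.88%.
Labor force participation rate = 171.17 / 298.58 = 57.33%.

Labor force participation rate ≈ 57.33%; unemployment rate ≈ 5.88%.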